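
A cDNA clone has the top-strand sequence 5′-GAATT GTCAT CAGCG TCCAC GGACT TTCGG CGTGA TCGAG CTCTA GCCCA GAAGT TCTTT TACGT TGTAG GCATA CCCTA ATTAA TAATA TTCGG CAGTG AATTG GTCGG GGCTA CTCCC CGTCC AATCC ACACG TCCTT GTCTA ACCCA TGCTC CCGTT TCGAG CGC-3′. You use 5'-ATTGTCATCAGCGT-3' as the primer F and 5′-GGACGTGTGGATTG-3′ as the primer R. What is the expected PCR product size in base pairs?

136 bp

The forward primer matches the template at positions 3–16.
The reverse primer's reverse complement is CAATCCACACGTCC, which matches the template at positions 125–138.
Amplicon spans positions 3–138: 136 bp.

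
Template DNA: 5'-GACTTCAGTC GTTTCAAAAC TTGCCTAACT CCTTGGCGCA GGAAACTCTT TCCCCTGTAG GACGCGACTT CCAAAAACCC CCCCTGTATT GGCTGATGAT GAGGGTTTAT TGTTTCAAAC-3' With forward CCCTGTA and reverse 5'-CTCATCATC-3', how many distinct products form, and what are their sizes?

Two products: 51 bp, 22 bp

The forward primer CCCTGTA matches the top strand at positions 53–59, 82–88.
The reverse primer's reverse complement is GATGATGAG, matching at positions 95–103.
Each forward site pairs with the reverse site to give a product ending at position 103: sizes 51, 22 bp.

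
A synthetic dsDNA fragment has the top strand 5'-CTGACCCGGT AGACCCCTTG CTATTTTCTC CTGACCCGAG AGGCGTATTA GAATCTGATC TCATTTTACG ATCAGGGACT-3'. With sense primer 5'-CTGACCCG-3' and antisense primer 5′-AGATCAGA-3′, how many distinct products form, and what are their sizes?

Two products: 61 bp, 31 bp

The forward primer CTGACCCG matches the top strand at positions 1–8, 31–38.
The reverse primer's reverse complement is TCTGATCT, matching at positions 54–61.
Each forward site pairs with the reverse site to give a product ending at position 61: sizes 61, 31 bp.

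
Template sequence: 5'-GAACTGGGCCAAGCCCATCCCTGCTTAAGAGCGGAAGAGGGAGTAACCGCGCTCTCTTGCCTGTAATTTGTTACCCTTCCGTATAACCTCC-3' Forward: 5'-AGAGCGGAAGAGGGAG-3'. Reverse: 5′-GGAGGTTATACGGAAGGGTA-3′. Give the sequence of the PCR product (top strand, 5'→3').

Forward primer AGAGCGGAAGAGGGAG is found on the top strand at positions 28–43.
The reverse primer's reverse complement is TACCCTTCCGTATAACCTCC, which matches the template at positions 72–91.
The product is the template from position 28 through 91 (64 bp).

5'-AGAGCGGAAGAGGGAGTAACCGCGCTCTCTTGCCTGTAATTTGTTACCCTTCCGTATAACCTCC-3'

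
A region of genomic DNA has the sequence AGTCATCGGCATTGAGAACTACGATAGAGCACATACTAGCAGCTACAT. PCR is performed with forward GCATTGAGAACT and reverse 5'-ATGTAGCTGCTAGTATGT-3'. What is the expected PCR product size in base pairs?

40 bp

Scanning the template, GCATTGAGAACT occurs at positions 9–20; this primer anneals to the bottom strand there with its 3' end pointing downstream.
Reverse complement of the reverse primer: ACATACTAGCAGCTACAT. This occurs on the top strand at positions 31–48.
The product runs from position 9 to position 48, so its length is 48 − 9 + 1 = 40 bp.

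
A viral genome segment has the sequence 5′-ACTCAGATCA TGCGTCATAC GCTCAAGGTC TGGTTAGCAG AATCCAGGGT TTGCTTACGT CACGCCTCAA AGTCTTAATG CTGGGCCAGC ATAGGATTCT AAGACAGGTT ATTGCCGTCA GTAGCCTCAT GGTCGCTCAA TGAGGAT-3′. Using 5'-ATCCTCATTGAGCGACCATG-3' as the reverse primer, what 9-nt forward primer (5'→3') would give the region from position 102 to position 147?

The reverse primer's reverse complement CATGGTCGCTCAATGAGGAT matches the template at positions 128–147; the product starts at position 102.
The forward primer is identical to the top strand over positions 102–110: AGACAGGTT.

5'-AGACAGGTT-3'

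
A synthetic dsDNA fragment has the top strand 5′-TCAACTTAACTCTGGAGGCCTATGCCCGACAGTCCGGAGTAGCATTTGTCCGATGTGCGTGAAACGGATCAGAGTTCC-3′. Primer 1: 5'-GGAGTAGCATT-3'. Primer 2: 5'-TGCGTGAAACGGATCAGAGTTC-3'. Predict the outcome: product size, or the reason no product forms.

Primer 1 (GGAGTAGCATT) matches the top strand at positions 36–46 (3' end points downstream).
Primer 2 (TGCGTGAAACGGATCAGAGTTC) also matches the top strand directly, at positions 56–77 — its reverse complement GAACTCTGATCCGTTTCACGCA is not present.
Both primers anneal to the bottom strand with 3' ends pointing the same way, so neither can prime synthesis back toward the other.

No product — both primers anneal to the same strand and extend in the same direction.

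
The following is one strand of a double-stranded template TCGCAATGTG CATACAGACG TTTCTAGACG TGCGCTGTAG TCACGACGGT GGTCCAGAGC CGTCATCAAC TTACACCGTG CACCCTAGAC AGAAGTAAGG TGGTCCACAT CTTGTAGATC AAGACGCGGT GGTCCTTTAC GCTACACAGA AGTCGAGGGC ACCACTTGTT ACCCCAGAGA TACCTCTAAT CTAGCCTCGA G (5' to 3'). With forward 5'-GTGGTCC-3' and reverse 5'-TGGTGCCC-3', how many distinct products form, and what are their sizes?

Three products: 116 bp, 65 bp, 36 bp

The forward primer GTGGTCC matches the top strand at positions 49–55, 100–106, 129–135.
The reverse primer's reverse complement is GGGCACCA, matching at positions 157–164.
Each forward site pairs with the reverse site to give a product ending at position 164: sizes 116, 65, 36 bp.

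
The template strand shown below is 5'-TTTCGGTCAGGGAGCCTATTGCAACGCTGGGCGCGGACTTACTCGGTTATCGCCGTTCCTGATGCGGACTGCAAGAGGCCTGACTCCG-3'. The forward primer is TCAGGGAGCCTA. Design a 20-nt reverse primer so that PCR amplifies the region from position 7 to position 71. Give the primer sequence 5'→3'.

5'-CAGTCCGCATCAGGAACGGC-3'

The product's 3' end on the top strand is position 71.
The reverse primer anneals to the top strand over positions 52–71, i.e. to GCCGTTCCTGATGCGGACTG.
Its sequence written 5'→3' is the reverse complement: CAGTCCGCATCAGGAACGGC.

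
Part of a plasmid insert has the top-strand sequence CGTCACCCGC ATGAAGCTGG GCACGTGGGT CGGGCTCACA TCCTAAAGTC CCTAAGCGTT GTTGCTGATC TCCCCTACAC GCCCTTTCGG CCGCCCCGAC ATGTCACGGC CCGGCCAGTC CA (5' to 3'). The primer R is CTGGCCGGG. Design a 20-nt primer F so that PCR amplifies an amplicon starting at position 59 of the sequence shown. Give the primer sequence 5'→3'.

The reverse primer's reverse complement CCCGGCCAG matches the template at positions 110–118; the product starts at position 59.
The forward primer is identical to the top strand over positions 59–78: TTGTTGCTGATCTCCCCTAC.

5'-TTGTTGCTGATCTCCCCTAC-3'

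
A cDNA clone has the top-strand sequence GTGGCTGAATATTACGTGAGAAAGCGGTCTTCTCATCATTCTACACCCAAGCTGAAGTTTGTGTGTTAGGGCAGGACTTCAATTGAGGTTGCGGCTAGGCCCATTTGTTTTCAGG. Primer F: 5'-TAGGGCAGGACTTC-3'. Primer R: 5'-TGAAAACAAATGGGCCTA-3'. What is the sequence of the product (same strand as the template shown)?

5'-TAGGGCAGGACTTCAATTGAGGTTGCGGCTAGGCCCATTTGTTTTCA-3'

Forward primer TAGGGCAGGACTTC is found on the top strand at positions 67–80.
Reverse complement of the reverse primer: TAGGCCCATTTGTTTTCA. This occurs on the top strand at positions 96–113.
The product is the template from position 67 through 113 (47 bp).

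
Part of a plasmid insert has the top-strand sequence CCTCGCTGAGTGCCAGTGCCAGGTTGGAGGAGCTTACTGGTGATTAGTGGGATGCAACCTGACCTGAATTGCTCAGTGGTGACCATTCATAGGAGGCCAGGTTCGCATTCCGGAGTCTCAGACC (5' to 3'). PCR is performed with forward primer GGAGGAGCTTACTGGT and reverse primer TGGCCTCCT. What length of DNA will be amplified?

Scanning the template, GGAGGAGCTTACTGGT occurs at positions 26–41; this primer anneals to the bottom strand there with its 3' end pointing downstream.
Reverse complement of the reverse primer: AGGAGGCCA. This occurs on the top strand at positions 91–99.
The product runs from position 26 to position 99, so its length is 99 − 26 + 1 = 74 bp.

74 bp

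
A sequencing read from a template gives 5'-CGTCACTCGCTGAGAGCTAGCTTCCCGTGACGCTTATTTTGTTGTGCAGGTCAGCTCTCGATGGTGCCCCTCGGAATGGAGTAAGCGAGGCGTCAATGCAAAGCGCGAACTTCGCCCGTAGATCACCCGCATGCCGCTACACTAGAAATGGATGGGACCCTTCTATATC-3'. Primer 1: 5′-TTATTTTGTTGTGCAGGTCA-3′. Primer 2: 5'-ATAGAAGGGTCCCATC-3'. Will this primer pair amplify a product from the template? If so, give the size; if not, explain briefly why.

Yes — a 133 bp product.

Primer 1 (TTATTTTGTTGTGCAGGTCA) matches the top strand at positions 34–53; it acts as a forward primer.
Primer 2's reverse complement is GATGGGACCCTTCTAT, matching the top strand at positions 151–166; it acts as a reverse primer.
The 3' ends face each other across positions 34–166, giving a 133 bp product.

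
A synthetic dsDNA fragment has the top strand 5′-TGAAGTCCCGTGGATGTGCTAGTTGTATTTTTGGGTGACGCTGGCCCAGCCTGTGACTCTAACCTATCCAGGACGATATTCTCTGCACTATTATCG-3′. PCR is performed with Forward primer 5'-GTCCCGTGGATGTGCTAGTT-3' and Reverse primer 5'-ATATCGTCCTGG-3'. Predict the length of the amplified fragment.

Scanning the template, GTCCCGTGGATGTGCTAGTT occurs at positions 5–24; this primer anneals to the bottom strand there with its 3' end pointing downstream.
Reverse complement of the reverse primer: CCAGGACGATAT. This occurs on the top strand at positions 68–79.
Amplicon spans positions 5–79: 75 bp.

75 bp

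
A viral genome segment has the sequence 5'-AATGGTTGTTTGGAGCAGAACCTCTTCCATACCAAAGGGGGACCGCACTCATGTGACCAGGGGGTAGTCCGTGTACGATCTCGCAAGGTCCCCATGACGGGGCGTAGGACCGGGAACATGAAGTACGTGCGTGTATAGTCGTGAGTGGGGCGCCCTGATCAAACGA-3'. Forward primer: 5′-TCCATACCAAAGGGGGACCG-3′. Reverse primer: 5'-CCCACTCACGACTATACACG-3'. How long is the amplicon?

124 bp

The forward primer matches the template at positions 26–45.
Reverse complement of the reverse primer: CGTGTATAGTCGTGAGTGGG. This occurs on the top strand at positions 130–149.
The product runs from position 26 to position 149, so its length is 149 − 26 + 1 = 124 bp.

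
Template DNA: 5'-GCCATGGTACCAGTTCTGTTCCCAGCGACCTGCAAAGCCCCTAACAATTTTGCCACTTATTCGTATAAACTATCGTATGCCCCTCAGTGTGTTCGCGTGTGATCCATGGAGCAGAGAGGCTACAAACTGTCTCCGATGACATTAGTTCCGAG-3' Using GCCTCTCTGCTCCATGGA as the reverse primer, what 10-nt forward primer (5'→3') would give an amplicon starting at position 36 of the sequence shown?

5'-AGCCCCTAAC-3'

The reverse primer's reverse complement TCCATGGAGCAGAGAGGC matches the template at positions 103–120; the product starts at position 36.
The forward primer is identical to the top strand over positions 36–45: AGCCCCTAAC.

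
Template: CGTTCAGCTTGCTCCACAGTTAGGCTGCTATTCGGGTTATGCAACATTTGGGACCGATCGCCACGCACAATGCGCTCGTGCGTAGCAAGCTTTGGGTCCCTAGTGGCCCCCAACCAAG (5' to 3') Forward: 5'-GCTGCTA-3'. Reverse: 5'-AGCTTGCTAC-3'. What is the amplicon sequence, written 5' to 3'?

5'-GCTGCTATTCGGGTTATGCAACATTTGGGACCGATCGCCACGCACAATGCGCTCGTGCGTAGCAAGCT-3'

Scanning the template, GCTGCTA occurs at positions 24–30; this primer anneals to the bottom strand there with its 3' end pointing downstream.
The reverse primer's reverse complement is GTAGCAAGCT, which matches the template at positions 82–91.
The product is the template from position 24 through 91 (68 bp).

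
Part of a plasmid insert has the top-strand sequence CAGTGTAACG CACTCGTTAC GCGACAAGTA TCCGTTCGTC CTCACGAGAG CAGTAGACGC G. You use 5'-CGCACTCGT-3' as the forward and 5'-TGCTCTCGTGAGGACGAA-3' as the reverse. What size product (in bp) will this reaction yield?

Forward primer CGCACTCGT is found on the top strand at positions 9–17.
The reverse primer's reverse complement is TTCGTCCTCACGAGAGCA, which matches the template at positions 35–52.
Amplicon spans positions 9–52: 44 bp.

44 bp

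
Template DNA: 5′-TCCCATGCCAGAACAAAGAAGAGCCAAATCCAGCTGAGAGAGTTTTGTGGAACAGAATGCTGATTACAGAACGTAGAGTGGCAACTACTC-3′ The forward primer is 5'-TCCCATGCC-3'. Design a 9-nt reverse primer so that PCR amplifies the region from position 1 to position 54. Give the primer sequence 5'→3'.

5'-TGTTCCACA-3'

The product's 3' end on the top strand is position 54.
The reverse primer anneals to the top strand over positions 46–54, i.e. to TGTGGAACA.
Its sequence written 5'→3' is the reverse complement: TGTTCCACA.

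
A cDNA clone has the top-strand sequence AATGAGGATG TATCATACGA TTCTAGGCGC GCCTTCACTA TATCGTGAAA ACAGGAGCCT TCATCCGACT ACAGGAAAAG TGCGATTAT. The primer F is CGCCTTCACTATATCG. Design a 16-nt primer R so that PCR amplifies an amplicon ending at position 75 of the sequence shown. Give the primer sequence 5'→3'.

The forward primer binds at positions 30–45; the product's 3' end on the top strand is position 75.
The reverse primer anneals to the top strand over positions 60–75, i.e. to TTCATCCGACTACAGG.
Its sequence written 5'→3' is the reverse complement: CCTGTAGTCGGATGAA.

5'-CCTGTAGTCGGATGAA-3'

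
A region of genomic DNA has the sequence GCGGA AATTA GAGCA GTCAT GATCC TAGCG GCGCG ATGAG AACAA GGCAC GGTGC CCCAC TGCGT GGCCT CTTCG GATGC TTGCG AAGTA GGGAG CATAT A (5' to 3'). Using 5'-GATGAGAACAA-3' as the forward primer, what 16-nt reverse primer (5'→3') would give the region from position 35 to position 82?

The product's 3' end on the top strand is position 82.
The reverse primer anneals to the top strand over positions 67–82, i.e. to GCCTCTTCGGATGCTT.
Its sequence written 5'→3' is the reverse complement: AAGCATCCGAAGAGGC.

5'-AAGCATCCGAAGAGGC-3'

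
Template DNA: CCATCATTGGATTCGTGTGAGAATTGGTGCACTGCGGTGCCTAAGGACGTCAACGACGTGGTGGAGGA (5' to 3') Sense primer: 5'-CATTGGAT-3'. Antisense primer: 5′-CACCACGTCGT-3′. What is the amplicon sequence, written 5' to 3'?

5'-CATTGGATTCGTGTGAGAATTGGTGCACTGCGGTGCCTAAGGACGTCAACGACGTGGTG-3'

Scanning the template, CATTGGAT occurs at positions 5–12; this primer anneals to the bottom strand there with its 3' end pointing downstream.
The reverse primer's reverse complement is ACGACGTGGTG, which matches the template at positions 53–63.
The product is the template from position 5 through 63 (59 bp).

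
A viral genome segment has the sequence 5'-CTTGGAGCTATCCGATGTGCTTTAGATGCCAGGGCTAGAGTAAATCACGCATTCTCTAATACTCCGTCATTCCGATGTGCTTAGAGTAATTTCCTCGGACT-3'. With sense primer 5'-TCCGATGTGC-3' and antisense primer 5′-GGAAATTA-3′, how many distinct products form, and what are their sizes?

Two products: 84 bp, 24 bp

The forward primer TCCGATGTGC matches the top strand at positions 11–20, 71–80.
The reverse primer's reverse complement is TAATTTCC, matching at positions 87–94.
Each forward site pairs with the reverse site to give a product ending at position 94: sizes 84, 24 bp.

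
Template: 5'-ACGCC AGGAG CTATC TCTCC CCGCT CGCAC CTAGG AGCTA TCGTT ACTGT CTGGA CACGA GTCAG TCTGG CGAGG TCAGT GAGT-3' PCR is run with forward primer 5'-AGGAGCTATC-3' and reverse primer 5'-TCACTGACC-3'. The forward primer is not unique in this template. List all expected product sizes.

The forward primer AGGAGCTATC matches the top strand at positions 6–15, 33–42.
The reverse primer's reverse complement is GGTCAGTGA, matching at positions 74–82.
Each forward site pairs with the reverse site to give a product ending at position 82: sizes 77, 50 bp.

77 bp, 50 bp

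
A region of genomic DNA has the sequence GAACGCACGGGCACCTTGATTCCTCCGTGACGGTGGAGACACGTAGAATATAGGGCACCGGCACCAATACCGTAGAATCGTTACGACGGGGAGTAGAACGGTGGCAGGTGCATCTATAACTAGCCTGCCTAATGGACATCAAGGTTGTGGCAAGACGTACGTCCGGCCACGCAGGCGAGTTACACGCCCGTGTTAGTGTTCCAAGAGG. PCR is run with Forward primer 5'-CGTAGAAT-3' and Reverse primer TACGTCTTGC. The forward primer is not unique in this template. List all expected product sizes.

118 bp, 89 bp

The forward primer CGTAGAAT matches the top strand at positions 42–49, 71–78.
The reverse primer's reverse complement is GCAAGACGTA, matching at positions 150–159.
Each forward site pairs with the reverse site to give a product ending at position 159: sizes 118, 89 bp.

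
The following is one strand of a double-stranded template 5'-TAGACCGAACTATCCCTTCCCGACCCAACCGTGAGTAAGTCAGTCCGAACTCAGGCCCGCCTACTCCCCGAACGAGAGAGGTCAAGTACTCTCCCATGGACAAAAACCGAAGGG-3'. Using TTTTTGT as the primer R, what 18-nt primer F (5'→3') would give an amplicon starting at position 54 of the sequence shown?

The reverse primer's reverse complement ACAAAAA matches the template at positions 100–106; the product starts at position 54.
The forward primer is identical to the top strand over positions 54–71: GGCCCGCCTACTCCCCGA.

5'-GGCCCGCCTACTCCCCGA-3'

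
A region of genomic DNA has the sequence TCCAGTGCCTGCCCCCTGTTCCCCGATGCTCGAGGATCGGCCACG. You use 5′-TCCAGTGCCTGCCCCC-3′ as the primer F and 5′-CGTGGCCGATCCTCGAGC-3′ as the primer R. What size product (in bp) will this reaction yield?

Scanning the template, TCCAGTGCCTGCCCCC occurs at positions 1–16; this primer anneals to the bottom strand there with its 3' end pointing downstream.
Reverse complement of the reverse primer: GCTCGAGGATCGGCCACG. This occurs on the top strand at positions 28–45.
Amplicon spans positions 1–45: 45 bp.

45 bp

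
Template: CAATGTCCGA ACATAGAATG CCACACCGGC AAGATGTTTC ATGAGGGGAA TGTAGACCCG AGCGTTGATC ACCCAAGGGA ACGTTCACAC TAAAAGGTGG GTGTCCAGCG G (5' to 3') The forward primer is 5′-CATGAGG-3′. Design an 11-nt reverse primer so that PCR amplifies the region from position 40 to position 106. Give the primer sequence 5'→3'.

The product's 3' end on the top strand is position 106.
The reverse primer anneals to the top strand over positions 96–106, i.e. to GGTGGGTGTCC.
Its sequence written 5'→3' is the reverse complement: GGACACCCACC.

5'-GGACACCCACC-3'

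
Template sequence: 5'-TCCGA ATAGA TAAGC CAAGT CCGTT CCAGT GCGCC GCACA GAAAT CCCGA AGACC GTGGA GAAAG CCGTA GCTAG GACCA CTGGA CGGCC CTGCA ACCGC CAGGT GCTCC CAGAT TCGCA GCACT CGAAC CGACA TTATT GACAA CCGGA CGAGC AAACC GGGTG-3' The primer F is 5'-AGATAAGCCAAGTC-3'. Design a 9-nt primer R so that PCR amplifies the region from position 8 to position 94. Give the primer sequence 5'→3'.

5'-GCAGGGCCG-3'

The product's 3' end on the top strand is position 94.
The reverse primer anneals to the top strand over positions 86–94, i.e. to CGGCCCTGC.
Its sequence written 5'→3' is the reverse complement: GCAGGGCCG.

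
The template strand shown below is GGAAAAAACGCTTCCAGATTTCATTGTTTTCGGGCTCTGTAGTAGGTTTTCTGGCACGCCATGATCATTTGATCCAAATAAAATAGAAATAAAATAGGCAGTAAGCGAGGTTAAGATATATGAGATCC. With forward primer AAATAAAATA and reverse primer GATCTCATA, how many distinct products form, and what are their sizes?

The forward primer AAATAAAATA matches the top strand at positions 76–85, 87–96.
The reverse primer's reverse complement is TATGAGATC, matching at positions 119–127.
Each forward site pairs with the reverse site to give a product ending at position 127: sizes 52, 41 bp.

Two products: 52 bp, 41 bp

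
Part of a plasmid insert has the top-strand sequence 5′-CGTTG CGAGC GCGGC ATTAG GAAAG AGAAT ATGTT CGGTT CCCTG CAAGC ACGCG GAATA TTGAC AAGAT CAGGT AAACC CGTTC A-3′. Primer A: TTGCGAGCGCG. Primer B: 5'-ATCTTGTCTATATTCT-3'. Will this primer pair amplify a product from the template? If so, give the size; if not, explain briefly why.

No product — primer B has no binding site in the template.

Primer B (ATCTTGTCTATATTCT) does not match the top strand, and its reverse complement AGAATATAGACAAGAT does not match either.
With no annealing site for primer B, no amplification occurs.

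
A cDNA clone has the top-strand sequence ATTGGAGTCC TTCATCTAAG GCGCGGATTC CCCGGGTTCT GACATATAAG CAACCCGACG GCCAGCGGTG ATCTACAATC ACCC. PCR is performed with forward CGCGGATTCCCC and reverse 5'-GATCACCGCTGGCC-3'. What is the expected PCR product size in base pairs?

52 bp

Forward primer CGCGGATTCCCC is found on the top strand at positions 22–33.
The reverse primer's reverse complement is GGCCAGCGGTGATC, which matches the template at positions 60–73.
Amplicon spans positions 22–73: 52 bp.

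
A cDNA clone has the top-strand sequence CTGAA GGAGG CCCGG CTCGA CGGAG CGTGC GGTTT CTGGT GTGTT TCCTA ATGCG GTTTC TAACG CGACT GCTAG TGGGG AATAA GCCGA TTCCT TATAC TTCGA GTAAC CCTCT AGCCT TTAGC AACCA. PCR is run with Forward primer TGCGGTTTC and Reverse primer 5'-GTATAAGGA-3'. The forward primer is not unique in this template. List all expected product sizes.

73 bp, 49 bp

The forward primer TGCGGTTTC matches the top strand at positions 28–36, 52–60.
The reverse primer's reverse complement is TCCTTATAC, matching at positions 92–100.
Each forward site pairs with the reverse site to give a product ending at position 100: sizes 73, 49 bp.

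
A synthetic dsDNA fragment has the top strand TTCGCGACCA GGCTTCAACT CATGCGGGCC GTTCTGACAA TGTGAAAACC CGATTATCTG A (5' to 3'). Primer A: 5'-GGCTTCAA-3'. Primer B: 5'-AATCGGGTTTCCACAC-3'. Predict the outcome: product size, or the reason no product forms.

Primer B (AATCGGGTTTCCACAC) does not match the top strand, and its reverse complement GTGTGGAAACCCGATT does not match either.
With no annealing site for primer B, no amplification occurs.

No product — primer B has no binding site in the template.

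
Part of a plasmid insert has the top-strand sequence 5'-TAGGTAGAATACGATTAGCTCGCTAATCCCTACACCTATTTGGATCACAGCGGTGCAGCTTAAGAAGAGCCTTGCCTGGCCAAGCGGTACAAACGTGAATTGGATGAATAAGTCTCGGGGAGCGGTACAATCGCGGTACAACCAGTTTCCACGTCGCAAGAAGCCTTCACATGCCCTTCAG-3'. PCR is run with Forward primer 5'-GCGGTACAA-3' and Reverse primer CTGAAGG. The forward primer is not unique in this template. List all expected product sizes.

The forward primer GCGGTACAA matches the top strand at positions 84–92, 122–130, 133–141.
The reverse primer's reverse complement is CCTTCAG, matching at positions 175–181.
Each forward site pairs with the reverse site to give a product ending at position 181: sizes 98, 60, 49 bp.

98 bp, 60 bp, 49 bp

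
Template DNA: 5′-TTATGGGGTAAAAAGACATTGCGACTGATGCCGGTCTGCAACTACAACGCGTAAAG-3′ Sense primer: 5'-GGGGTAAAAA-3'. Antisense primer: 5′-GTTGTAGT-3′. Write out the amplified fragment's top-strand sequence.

Scanning the template, GGGGTAAAAA occurs at positions 5–14; this primer anneals to the bottom strand there with its 3' end pointing downstream.
Reverse complement of the reverse primer: ACTACAAC. This occurs on the top strand at positions 41–48.
The product is the template from position 5 through 48 (44 bp).

5'-GGGGTAAAAAGACATTGCGACTGATGCCGGTCTGCAACTACAAC-3'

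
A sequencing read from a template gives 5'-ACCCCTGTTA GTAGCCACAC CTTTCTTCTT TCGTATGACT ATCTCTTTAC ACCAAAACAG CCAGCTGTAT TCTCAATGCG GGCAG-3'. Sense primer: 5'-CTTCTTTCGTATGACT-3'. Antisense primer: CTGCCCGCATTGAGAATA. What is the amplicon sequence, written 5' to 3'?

5'-CTTCTTTCGTATGACTATCTCTTTACACCAAAACAGCCAGCTGTATTCTCAATGCGGGCAG-3'

Forward primer CTTCTTTCGTATGACT is found on the top strand at positions 25–40.
Reverse complement of the reverse primer: TATTCTCAATGCGGGCAG. This occurs on the top strand at positions 68–85.
The product is the template from position 25 through 85 (61 bp).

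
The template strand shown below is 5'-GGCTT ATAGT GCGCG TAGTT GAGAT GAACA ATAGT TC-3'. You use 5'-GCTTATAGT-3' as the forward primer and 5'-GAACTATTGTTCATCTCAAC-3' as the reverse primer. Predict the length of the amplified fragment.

The forward primer matches the template at positions 2–10.
Reverse complement of the reverse primer: GTTGAGATGAACAATAGTTC. This occurs on the top strand at positions 18–37.
Amplicon spans positions 2–37: 36 bp.

36 bp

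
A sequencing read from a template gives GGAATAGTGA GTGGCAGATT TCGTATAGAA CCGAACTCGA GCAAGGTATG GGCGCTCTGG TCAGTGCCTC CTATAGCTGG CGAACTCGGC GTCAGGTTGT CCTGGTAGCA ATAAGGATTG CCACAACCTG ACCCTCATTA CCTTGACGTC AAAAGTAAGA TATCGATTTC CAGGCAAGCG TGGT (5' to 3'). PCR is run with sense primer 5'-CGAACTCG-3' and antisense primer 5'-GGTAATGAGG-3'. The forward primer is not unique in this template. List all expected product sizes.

111 bp, 62 bp

The forward primer CGAACTCG matches the top strand at positions 32–39, 81–88.
The reverse primer's reverse complement is CCTCATTACC, matching at positions 133–142.
Each forward site pairs with the reverse site to give a product ending at position 142: sizes 111, 62 bp.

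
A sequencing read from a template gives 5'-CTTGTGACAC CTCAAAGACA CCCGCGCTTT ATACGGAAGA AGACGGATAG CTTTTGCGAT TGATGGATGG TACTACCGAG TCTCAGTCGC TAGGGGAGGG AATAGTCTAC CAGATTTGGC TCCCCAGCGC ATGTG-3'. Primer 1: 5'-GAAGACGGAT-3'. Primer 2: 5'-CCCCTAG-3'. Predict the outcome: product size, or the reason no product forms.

Primer 1 (GAAGACGGAT) matches the top strand at positions 39–48; it acts as a forward primer.
Primer 2's reverse complement is CTAGGGG, matching the top strand at positions 90–96; it acts as a reverse primer.
The 3' ends face each other across positions 39–96, giving a 58 bp product.

Yes — a 58 bp product.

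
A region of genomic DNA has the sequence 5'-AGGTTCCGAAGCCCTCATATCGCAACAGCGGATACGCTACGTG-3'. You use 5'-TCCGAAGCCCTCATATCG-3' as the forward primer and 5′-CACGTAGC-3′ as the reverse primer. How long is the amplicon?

39 bp

Forward primer TCCGAAGCCCTCATATCG is found on the top strand at positions 5–22.
Taking the reverse complement of CACGTAGC gives GCTACGTG, found at positions 36–43 on the template; the primer anneals here to the top strand with its 3' end pointing upstream.
Product length = (reverse-primer end) − (forward-primer start) + 1 = 43 − 5 + 1 = 39 bp.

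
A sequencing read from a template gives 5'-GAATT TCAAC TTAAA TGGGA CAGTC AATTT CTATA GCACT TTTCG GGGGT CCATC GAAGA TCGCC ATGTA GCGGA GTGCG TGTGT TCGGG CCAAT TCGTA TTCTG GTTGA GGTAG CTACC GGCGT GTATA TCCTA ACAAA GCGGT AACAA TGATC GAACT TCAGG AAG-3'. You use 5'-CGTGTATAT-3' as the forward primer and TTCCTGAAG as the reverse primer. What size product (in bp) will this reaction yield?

45 bp

The forward primer matches the template at positions 123–131.
Taking the reverse complement of TTCCTGAAG gives CTTCAGGAA, found at positions 159–167 on the template; the primer anneals here to the top strand with its 3' end pointing upstream.
Product length = (reverse-primer end) − (forward-primer start) + 1 = 167 − 123 + 1 = 45 bp.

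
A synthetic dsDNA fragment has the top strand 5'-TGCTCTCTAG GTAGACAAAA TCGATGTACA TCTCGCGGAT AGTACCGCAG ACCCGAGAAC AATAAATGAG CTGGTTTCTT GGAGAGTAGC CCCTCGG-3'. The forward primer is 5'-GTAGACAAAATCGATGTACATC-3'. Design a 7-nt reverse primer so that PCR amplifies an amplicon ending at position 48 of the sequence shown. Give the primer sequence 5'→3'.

5'-GCGGTAC-3'

The forward primer binds at positions 11–32; the product's 3' end on the top strand is position 48.
The reverse primer anneals to the top strand over positions 42–48, i.e. to GTACCGC.
Its sequence written 5'→3' is the reverse complement: GCGGTAC.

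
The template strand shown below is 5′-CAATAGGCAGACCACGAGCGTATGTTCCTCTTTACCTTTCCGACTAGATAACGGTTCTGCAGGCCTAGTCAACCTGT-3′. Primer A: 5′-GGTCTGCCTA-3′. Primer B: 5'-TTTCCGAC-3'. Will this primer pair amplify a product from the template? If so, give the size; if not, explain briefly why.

No product — the primers' 3' ends point away from each other.

Primer A (GGTCTGCCTA) has reverse complement TAGGCAGACC, which matches the top strand at positions 4–13; primer A anneals to the top strand there with its 3' end pointing upstream toward position 4.
Primer B (TTTCCGAC) matches the top strand directly at positions 37–44; it anneals to the bottom strand with its 3' end pointing downstream toward position 44.
The 3' ends diverge (primer A extends toward position 1, primer B toward position 77), so the primers never converge on a shared product.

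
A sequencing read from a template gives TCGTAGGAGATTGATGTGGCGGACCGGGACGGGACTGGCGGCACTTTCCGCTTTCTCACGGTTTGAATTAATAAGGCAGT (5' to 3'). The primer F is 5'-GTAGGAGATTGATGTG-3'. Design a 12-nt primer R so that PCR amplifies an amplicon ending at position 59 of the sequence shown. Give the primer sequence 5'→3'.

5'-GTGAGAAAGCGG-3'

The forward primer binds at positions 3–18; the product's 3' end on the top strand is position 59.
The reverse primer anneals to the top strand over positions 48–59, i.e. to CCGCTTTCTCAC.
Its sequence written 5'→3' is the reverse complement: GTGAGAAAGCGG.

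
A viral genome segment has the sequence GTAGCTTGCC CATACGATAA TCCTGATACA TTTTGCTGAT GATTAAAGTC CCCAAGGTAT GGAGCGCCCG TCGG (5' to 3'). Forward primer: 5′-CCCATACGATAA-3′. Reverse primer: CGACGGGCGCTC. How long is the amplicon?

Forward primer CCCATACGATAA is found on the top strand at positions 9–20.
The reverse primer's reverse complement is GAGCGCCCGTCG, which matches the template at positions 62–73.
Amplicon spans positions 9–73: 65 bp.

65 bp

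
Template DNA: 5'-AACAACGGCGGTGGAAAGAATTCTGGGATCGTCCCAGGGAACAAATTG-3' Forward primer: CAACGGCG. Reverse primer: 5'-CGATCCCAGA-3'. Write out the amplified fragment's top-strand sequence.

Scanning the template, CAACGGCG occurs at positions 3–10; this primer anneals to the bottom strand there with its 3' end pointing downstream.
Taking the reverse complement of CGATCCCAGA gives TCTGGGATCG, found at positions 22–31 on the template; the primer anneals here to the top strand with its 3' end pointing upstream.
The product is the template from position 3 through 31 (29 bp).

5'-CAACGGCGGTGGAAAGAATTCTGGGATCG-3'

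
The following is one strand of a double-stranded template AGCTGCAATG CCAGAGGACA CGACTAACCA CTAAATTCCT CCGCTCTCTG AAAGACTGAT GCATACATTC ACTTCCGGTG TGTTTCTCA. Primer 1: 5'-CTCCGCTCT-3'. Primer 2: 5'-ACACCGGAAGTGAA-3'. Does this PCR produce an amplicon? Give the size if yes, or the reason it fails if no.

Primer 1 (CTCCGCTCT) matches the top strand at positions 39–47; it acts as a forward primer.
Primer 2's reverse complement is TTCACTTCCGGTGT, matching the top strand at positions 68–81; it acts as a reverse primer.
The 3' ends face each other across positions 39–81, giving a 43 bp product.

Yes — a 43 bp product.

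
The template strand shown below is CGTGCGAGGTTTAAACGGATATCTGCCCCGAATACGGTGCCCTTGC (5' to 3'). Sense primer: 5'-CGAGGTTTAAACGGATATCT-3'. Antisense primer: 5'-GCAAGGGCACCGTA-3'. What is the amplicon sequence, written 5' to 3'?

5'-CGAGGTTTAAACGGATATCTGCCCCGAATACGGTGCCCTTGC-3'

Scanning the template, CGAGGTTTAAACGGATATCT occurs at positions 5–24; this primer anneals to the bottom strand there with its 3' end pointing downstream.
Taking the reverse complement of GCAAGGGCACCGTA gives TACGGTGCCCTTGC, found at positions 33–46 on the template; the primer anneals here to the top strand with its 3' end pointing upstream.
The product is the template from position 5 through 46 (42 bp).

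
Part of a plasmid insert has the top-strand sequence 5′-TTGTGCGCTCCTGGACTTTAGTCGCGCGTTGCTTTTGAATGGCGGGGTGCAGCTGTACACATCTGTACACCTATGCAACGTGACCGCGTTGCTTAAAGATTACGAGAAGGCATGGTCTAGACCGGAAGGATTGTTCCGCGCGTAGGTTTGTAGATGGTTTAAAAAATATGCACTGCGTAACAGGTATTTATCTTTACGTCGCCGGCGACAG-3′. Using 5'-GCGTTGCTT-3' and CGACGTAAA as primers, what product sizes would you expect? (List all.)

The forward primer GCGTTGCTT matches the top strand at positions 26–34, 86–94.
The reverse primer's reverse complement is TTTACGTCG, matching at positions 193–201.
Each forward site pairs with the reverse site to give a product ending at position 201: sizes 176, 116 bp.

176 bp, 116 bp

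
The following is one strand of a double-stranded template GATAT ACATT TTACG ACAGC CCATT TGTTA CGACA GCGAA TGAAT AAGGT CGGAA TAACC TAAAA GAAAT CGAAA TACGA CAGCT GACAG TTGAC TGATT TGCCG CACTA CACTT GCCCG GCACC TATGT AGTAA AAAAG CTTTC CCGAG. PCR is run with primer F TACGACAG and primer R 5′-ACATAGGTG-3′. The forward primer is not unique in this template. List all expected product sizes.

The forward primer TACGACAG matches the top strand at positions 12–19, 29–36, 76–83.
The reverse primer's reverse complement is CACCTATGT, matching at positions 122–130.
Each forward site pairs with the reverse site to give a product ending at position 130: sizes 119, 102, 55 bp.

119 bp, 102 bp, 55 bp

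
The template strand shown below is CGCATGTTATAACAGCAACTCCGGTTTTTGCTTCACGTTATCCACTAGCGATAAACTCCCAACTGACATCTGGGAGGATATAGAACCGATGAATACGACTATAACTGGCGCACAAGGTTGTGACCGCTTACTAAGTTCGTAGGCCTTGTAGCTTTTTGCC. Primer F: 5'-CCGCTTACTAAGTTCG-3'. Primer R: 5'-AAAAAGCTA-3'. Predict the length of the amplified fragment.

The forward primer matches the template at positions 124–139.
The reverse primer's reverse complement is TAGCTTTTT, which matches the template at positions 149–157.
Amplicon spans positions 124–157: 34 bp.

34 bp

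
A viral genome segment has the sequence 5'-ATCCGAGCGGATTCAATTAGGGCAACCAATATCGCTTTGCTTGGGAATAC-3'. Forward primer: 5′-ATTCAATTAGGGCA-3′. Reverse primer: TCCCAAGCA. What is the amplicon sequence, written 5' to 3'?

Scanning the template, ATTCAATTAGGGCA occurs at positions 11–24; this primer anneals to the bottom strand there with its 3' end pointing downstream.
Taking the reverse complement of TCCCAAGCA gives TGCTTGGGA, found at positions 38–46 on the template; the primer anneals here to the top strand with its 3' end pointing upstream.
The product is the template from position 11 through 46 (36 bp).

5'-ATTCAATTAGGGCAACCAATATCGCTTTGCTTGGGA-3'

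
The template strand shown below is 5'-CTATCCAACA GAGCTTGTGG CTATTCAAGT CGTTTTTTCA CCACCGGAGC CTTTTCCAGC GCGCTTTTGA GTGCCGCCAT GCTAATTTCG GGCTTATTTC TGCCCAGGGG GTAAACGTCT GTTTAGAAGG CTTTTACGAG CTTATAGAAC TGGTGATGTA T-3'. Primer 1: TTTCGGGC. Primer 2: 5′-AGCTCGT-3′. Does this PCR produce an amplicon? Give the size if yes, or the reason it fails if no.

Yes — a 57 bp product.

Primer 1 (TTTCGGGC) matches the top strand at positions 86–93; it acts as a forward primer.
Primer 2's reverse complement is ACGAGCT, matching the top strand at positions 136–142; it acts as a reverse primer.
The 3' ends face each other across positions 86–142, giving a 57 bp product.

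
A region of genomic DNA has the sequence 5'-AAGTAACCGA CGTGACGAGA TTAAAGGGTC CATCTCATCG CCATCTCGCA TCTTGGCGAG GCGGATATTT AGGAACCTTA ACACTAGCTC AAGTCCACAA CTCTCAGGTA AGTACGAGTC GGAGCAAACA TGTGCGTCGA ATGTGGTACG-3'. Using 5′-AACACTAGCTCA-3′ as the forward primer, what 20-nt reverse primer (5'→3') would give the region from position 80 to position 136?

5'-CGCACATGTTTGCTCCGACT-3'

The product's 3' end on the top strand is position 136.
The reverse primer anneals to the top strand over positions 117–136, i.e. to AGTCGGAGCAAACATGTGCG.
Its sequence written 5'→3' is the reverse complement: CGCACATGTTTGCTCCGACT.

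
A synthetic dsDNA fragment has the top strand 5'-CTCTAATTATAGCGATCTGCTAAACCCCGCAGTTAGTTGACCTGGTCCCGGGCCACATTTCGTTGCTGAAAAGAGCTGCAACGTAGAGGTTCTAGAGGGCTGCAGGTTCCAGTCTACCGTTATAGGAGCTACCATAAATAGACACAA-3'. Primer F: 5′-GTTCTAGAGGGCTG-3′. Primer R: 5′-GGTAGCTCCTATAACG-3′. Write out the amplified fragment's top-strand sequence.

5'-GTTCTAGAGGGCTGCAGGTTCCAGTCTACCGTTATAGGAGCTACC-3'

The forward primer matches the template at positions 89–102.
The reverse primer's reverse complement is CGTTATAGGAGCTACC, which matches the template at positions 118–133.
The product is the template from position 89 through 133 (45 bp).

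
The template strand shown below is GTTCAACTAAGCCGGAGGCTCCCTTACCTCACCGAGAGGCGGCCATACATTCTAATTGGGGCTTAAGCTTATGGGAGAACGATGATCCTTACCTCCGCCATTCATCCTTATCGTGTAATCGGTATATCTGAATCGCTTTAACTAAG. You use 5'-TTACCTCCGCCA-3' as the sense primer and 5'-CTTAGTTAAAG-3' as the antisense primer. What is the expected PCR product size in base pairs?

Scanning the template, TTACCTCCGCCA occurs at positions 89–100; this primer anneals to the bottom strand there with its 3' end pointing downstream.
The reverse primer's reverse complement is CTTTAACTAAG, which matches the template at positions 136–146.
Product length = (reverse-primer end) − (forward-primer start) + 1 = 146 − 89 + 1 = 58 bp.

58 bp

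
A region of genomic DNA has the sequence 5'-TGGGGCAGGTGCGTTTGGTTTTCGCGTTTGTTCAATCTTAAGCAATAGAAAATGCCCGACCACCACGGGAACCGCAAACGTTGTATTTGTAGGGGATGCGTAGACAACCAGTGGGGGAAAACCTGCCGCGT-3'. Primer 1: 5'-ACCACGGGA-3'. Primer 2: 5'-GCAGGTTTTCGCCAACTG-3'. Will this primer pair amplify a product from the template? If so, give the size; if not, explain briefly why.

Primer 2 (GCAGGTTTTCGCCAACTG) does not match the top strand, and its reverse complement CAGTTGGCGAAAACCTGC does not match either.
With no annealing site for primer 2, no amplification occurs.

No product — primer 2 has no binding site in the template.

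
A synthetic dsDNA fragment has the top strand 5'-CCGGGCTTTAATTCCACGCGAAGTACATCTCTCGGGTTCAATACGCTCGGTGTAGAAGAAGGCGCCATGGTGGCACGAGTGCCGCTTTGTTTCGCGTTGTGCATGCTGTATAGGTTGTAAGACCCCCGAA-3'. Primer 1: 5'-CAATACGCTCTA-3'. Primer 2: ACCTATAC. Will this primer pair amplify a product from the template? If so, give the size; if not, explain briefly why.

Primer 1 (CAATACGCTCTA) does not match the top strand, and its reverse complement TAGAGCGTATTG does not match either.
With no annealing site for primer 1, no amplification occurs.

No product — primer 1 has no binding site in the template.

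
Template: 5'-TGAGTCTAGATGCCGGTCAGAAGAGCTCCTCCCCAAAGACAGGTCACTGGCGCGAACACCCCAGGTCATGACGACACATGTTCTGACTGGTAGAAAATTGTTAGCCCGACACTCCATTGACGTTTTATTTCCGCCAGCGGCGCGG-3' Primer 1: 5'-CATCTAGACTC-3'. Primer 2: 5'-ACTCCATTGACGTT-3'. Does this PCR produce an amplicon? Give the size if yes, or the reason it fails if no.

No product — the primers' 3' ends point away from each other.

Primer 1 (CATCTAGACTC) has reverse complement GAGTCTAGATG, which matches the top strand at positions 2–12; primer 1 anneals to the top strand there with its 3' end pointing upstream toward position 2.
Primer 2 (ACTCCATTGACGTT) matches the top strand directly at positions 111–124; it anneals to the bottom strand with its 3' end pointing downstream toward position 124.
The 3' ends diverge (primer 1 extends toward position 1, primer 2 toward position 145), so the primers never converge on a shared product.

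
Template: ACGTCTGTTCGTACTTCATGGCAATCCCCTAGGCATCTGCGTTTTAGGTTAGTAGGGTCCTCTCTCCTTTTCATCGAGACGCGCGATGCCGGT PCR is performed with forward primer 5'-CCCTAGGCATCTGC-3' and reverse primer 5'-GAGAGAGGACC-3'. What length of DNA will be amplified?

40 bp

Forward primer CCCTAGGCATCTGC is found on the top strand at positions 27–40.
The reverse primer's reverse complement is GGTCCTCTCTC, which matches the template at positions 56–66.
The product runs from position 27 to position 66, so its length is 66 − 27 + 1 = 40 bp.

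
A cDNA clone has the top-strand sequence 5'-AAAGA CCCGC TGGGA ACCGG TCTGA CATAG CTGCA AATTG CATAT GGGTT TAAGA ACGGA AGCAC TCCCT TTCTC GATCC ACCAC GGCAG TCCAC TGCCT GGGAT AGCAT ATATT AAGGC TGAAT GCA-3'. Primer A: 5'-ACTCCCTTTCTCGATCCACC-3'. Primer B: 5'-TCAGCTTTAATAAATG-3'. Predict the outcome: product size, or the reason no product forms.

No product — primer B has no binding site in the template.

Primer B (TCAGCTTTAATAAATG) does not match the top strand, and its reverse complement CATTTATTAAAGCTGA does not match either.
With no annealing site for primer B, no amplification occurs.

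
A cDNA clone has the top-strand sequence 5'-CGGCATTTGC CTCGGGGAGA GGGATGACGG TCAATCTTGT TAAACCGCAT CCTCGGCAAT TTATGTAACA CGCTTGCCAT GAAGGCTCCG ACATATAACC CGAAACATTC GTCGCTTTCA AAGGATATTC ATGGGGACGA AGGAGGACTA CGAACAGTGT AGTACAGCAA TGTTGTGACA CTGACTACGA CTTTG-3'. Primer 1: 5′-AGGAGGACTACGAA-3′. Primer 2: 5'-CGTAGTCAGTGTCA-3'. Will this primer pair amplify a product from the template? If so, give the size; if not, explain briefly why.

Primer 1 (AGGAGGACTACGAA) matches the top strand at positions 141–154; it acts as a forward primer.
Primer 2's reverse complement is TGACACTGACTACG, matching the top strand at positions 176–189; it acts as a reverse primer.
The 3' ends face each other across positions 141–189, giving a 49 bp product.

Yes — a 49 bp product.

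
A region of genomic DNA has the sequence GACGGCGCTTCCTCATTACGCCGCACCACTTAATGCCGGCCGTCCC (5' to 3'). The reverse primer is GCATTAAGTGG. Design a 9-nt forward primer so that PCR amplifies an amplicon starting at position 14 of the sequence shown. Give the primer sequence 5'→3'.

5'-CATTACGCC-3'

The reverse primer's reverse complement CCACTTAATGC matches the template at positions 26–36; the product starts at position 14.
The forward primer is identical to the top strand over positions 14–22: CATTACGCC.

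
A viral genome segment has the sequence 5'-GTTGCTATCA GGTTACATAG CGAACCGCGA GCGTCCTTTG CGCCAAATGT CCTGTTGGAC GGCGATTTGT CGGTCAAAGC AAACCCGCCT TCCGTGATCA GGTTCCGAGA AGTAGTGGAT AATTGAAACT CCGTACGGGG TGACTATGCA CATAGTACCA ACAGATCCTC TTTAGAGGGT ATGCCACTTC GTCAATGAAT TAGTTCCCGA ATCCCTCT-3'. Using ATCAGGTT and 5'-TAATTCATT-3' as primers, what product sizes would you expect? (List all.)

196 bp, 106 bp

The forward primer ATCAGGTT matches the top strand at positions 7–14, 97–104.
The reverse primer's reverse complement is AATGAATTA, matching at positions 194–202.
Each forward site pairs with the reverse site to give a product ending at position 202: sizes 196, 106 bp.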